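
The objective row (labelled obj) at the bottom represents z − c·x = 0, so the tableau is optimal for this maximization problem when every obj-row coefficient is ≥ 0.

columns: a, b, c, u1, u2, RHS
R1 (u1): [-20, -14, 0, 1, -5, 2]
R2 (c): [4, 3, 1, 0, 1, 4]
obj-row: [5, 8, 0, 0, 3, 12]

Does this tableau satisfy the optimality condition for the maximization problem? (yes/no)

Every obj-row coefficient is ≥ 0, so the tableau is optimal.

yes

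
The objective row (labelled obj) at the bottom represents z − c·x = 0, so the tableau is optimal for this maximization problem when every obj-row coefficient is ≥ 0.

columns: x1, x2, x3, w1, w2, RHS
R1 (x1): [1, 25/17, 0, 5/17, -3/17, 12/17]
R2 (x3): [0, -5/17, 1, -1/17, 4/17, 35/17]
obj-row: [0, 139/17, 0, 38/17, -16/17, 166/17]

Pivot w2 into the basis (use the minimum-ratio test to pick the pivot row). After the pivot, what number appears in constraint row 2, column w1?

-1/4

Ratio test on column w2 — row 1: entry -3/17 ≤ 0; row 2: (35/17)/(4/17) = 35/4. Minimum is 35/4 at row 2 (x3 leaves); pivot element 4/17.
Divide row 2 by 4/17; eliminate column w2 from the other rows.
In the new row 2, the w1 entry is the old entry divided by the pivot: (-1/17)/(4/17) = -1/4.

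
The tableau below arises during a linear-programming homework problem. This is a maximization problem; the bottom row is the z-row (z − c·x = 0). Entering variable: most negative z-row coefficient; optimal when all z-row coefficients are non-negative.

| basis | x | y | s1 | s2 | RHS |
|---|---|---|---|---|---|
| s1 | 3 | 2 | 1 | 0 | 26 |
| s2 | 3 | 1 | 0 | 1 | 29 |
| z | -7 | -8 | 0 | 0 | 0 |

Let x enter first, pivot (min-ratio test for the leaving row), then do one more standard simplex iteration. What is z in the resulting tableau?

Ratio test on column x — row 1: 26/3 = 26/3; row 2: 29/3 = 29/3. Minimum is 26/3 at row 1 (s1 leaves); pivot element 3.
Pivot on row 1; the z-row RHS becomes 0 − (-7)·(26/3) = 182/3.
Next entering variable (most negative z-row entry -10/3): y.
Ratio test on column y — row 1: (26/3)/(2/3) = 13; row 2: entry -1 ≤ 0. Minimum is 13 at row 1 (x leaves); pivot element 2/3.
After the second pivot the z-row RHS is 182/3 − (-10/3)·13 = 104.

104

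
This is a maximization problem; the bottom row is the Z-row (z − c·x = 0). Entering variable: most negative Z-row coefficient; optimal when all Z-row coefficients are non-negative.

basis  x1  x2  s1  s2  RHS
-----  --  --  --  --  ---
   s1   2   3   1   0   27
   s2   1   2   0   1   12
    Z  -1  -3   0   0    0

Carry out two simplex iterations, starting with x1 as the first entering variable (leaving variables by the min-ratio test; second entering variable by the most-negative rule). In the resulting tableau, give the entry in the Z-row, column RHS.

Ratio test on column x1 — row 1: 27/2 = 27/2; row 2: 12/1 = 12. Minimum is 12 at row 2 (s2 leaves); pivot element 1.
Divide row 2 by 1; eliminate column x1 from the other rows.
Second iteration: most negative Z-row entry is -1 in column x2, so x2 enters.
Ratio test on column x2 — row 1: entry -1 ≤ 0; row 2: 12/2 = 6. Minimum is 6 at row 2 (x1 leaves); pivot element 2.
Divide row 2 by 2; eliminate column x2 from the other rows.
After both pivots, the entry at the Z-row, column RHS is 18.

18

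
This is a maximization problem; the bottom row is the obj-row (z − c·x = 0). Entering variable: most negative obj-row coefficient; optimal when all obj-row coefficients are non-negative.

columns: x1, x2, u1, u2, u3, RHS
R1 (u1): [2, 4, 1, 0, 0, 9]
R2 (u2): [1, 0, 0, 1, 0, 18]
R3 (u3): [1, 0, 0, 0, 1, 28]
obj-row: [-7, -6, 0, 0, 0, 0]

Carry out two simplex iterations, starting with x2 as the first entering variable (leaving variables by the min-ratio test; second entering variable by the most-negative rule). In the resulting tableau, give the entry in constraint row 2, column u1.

-1/2

Ratio test on column x2 — row 1: 9/4 = 9/4; row 2: entry 0 ≤ 0; row 3: entry 0 ≤ 0. Minimum is 9/4 at row 1 (u1 leaves); pivot element 4.
Divide row 1 by 4; eliminate column x2 from the other rows.
Second iteration: most negative obj-row entry is -4 in column x1, so x1 enters.
Ratio test on column x1 — row 1: (9/4)/(1/2) = 9/2; row 2: 18/1 = 18; row 3: 28/1 = 28. Minimum is 9/2 at row 1 (x2 leaves); pivot element 1/2.
Divide row 1 by 1/2; eliminate column x1 from the other rows.
After both pivots, the entry at constraint row 2, column u1 is -1/2.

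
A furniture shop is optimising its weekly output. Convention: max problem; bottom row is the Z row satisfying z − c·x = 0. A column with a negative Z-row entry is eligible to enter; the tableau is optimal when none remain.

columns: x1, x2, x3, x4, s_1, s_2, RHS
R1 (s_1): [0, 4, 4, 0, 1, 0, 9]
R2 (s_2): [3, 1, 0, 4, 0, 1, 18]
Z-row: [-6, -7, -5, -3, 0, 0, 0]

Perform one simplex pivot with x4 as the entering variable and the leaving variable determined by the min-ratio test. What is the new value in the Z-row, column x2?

Ratio test on column x4 — row 1: entry 0 ≤ 0; row 2: 18/4 = 9/2. Minimum is 9/2 at row 2 (s_2 leaves); pivot element 4.
Divide row 2 by 4; eliminate column x4 from the other rows.
Z-row update in column x2: -7 − (-3)·(1/4) = -25/4.

-25/4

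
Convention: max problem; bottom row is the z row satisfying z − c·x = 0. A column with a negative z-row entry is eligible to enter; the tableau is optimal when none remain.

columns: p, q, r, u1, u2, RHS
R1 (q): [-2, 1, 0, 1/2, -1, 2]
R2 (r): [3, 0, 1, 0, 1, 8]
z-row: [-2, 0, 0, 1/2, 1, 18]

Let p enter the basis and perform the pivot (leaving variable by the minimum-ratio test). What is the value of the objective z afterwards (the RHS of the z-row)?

Ratio test on column p — row 1: entry -2 ≤ 0; row 2: 8/3 = 8/3. Minimum is 8/3 at row 2 (r leaves); pivot element 3.
Pivot on row 2; the z-row RHS becomes 18 − (-2)·(8/3) = 70/3.

70/3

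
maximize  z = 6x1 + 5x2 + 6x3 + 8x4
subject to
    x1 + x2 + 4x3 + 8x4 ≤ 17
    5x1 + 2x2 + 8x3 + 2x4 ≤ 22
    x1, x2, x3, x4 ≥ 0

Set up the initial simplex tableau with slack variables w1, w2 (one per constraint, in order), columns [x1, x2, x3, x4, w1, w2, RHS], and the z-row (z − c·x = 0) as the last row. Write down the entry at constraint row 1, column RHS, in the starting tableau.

The RHS of constraint 1 is b_1 = 17.

17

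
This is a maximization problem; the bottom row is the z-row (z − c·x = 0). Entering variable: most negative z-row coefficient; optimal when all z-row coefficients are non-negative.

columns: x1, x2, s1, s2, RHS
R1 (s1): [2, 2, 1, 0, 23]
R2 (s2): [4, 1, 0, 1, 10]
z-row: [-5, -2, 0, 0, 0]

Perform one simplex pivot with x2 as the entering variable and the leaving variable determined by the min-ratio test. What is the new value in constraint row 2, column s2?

Ratio test on column x2 — row 1: 23/2 = 23/2; row 2: 10/1 = 10. Minimum is 10 at row 2 (s2 leaves); pivot element 1.
Divide row 2 by 1; eliminate column x2 from the other rows.
In the new row 2, the s2 entry is the old entry divided by the pivot: 1/1 = 1.

1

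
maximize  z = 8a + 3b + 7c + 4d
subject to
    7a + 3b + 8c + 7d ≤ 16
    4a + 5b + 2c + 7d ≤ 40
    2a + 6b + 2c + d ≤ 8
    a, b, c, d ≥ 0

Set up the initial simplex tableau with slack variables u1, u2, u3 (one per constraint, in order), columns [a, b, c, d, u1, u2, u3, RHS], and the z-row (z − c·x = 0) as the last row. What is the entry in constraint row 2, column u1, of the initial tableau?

0

Slack u1 belongs to constraint 1; its column is the unit vector e_1, so the entry in row 2 is 0.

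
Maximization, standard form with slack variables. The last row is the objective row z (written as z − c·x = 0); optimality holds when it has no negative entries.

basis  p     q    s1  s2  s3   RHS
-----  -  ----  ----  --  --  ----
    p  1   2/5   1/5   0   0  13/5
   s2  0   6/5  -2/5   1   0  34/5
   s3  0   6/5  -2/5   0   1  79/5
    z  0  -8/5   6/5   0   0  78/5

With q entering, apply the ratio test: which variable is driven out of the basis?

Column q entries and ratios — p: (13/5)/(2/5) = 13/2; s2: (34/5)/(6/5) = 17/3; s3: (79/5)/(6/5) = 79/6.
Smallest ratio is 17/3 in the row of s2, so s2 leaves.

s2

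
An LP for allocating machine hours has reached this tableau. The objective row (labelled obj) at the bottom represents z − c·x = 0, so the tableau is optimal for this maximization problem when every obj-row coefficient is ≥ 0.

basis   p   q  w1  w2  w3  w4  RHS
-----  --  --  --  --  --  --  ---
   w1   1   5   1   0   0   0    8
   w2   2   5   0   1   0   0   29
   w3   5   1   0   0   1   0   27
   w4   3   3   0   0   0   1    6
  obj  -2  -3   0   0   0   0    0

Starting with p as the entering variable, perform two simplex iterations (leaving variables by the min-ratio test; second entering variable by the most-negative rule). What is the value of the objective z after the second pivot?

11/2

Ratio test on column p — row 1: 8/1 = 8; row 2: 29/2 = 29/2; row 3: 27/5 = 27/5; row 4: 6/3 = 2. Minimum is 2 at row 4 (w4 leaves); pivot element 3.
Pivot on row 4; the obj-row RHS becomes 0 − (-2)·2 = 4.
Next entering variable (most negative obj-row entry -1): q.
Ratio test on column q — row 1: 6/4 = 3/2; row 2: 25/3 = 25/3; row 3: entry -4 ≤ 0; row 4: 2/1 = 2. Minimum is 3/2 at row 1 (w1 leaves); pivot element 4.
After the second pivot the obj-row RHS is 4 − (-1)·(3/2) = 11/2.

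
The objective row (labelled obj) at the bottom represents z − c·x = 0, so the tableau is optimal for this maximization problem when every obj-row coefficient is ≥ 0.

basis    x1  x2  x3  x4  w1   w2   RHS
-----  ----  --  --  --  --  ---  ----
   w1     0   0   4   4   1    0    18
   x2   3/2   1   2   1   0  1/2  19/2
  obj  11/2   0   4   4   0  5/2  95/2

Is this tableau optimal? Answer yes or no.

yes

Every obj-row coefficient is ≥ 0, so the tableau is optimal.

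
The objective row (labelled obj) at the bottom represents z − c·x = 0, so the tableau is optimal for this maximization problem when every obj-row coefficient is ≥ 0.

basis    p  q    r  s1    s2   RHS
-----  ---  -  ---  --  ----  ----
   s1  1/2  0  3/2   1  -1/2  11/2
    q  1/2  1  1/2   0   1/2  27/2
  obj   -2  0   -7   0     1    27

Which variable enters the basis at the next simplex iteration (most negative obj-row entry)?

r

Negative obj-row entries: p: -2, r: -7.
The most negative is -7 in column r, so r enters.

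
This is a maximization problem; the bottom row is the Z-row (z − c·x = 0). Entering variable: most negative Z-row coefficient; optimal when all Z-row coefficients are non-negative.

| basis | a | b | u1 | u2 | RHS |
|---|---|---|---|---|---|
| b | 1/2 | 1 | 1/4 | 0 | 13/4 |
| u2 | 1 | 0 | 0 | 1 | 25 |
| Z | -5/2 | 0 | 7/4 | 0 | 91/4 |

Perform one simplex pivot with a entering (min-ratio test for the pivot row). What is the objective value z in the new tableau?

39

Ratio test on column a — row 1: (13/4)/(1/2) = 13/2; row 2: 25/1 = 25. Minimum is 13/2 at row 1 (b leaves); pivot element 1/2.
Pivot on row 1; the Z-row RHS becomes 91/4 − (-5/2)·(13/2) = 39.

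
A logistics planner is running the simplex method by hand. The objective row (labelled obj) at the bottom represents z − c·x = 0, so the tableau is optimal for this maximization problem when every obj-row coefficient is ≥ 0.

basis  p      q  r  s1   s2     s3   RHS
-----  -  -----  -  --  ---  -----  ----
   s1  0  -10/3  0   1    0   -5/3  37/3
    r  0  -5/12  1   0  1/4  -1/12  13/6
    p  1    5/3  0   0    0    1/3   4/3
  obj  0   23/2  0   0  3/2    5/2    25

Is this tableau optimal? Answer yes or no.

Every obj-row coefficient is ≥ 0, so the tableau is optimal.

yes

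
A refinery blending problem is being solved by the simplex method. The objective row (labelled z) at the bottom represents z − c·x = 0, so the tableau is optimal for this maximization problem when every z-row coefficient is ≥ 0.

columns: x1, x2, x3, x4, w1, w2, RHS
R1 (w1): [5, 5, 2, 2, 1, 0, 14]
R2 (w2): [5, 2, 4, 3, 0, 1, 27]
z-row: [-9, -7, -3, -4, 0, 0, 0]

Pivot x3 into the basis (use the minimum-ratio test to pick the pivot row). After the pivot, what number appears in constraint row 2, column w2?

1/4

Ratio test on column x3 — row 1: 14/2 = 7; row 2: 27/4 = 27/4. Minimum is 27/4 at row 2 (w2 leaves); pivot element 4.
Divide row 2 by 4; eliminate column x3 from the other rows.
In the new row 2, the w2 entry is the old entry divided by the pivot: 1/4 = 1/4.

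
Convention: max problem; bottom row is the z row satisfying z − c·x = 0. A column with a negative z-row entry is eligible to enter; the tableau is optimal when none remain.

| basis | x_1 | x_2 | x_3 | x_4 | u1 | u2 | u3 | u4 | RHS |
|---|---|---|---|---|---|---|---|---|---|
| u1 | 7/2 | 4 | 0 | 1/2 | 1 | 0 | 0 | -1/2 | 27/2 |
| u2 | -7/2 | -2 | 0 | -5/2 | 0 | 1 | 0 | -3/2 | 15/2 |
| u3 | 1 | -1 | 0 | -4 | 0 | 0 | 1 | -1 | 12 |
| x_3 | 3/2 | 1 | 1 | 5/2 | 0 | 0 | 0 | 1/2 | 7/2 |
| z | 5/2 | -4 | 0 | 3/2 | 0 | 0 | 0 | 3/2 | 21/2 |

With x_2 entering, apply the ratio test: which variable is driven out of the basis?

Column x_2 entries and ratios — u1: (27/2)/4 = 27/8; u2: -2 ≤ 0, skip; u3: -1 ≤ 0, skip; x_3: (7/2)/1 = 7/2.
Smallest ratio is 27/8 in the row of u1, so u1 leaves.

u1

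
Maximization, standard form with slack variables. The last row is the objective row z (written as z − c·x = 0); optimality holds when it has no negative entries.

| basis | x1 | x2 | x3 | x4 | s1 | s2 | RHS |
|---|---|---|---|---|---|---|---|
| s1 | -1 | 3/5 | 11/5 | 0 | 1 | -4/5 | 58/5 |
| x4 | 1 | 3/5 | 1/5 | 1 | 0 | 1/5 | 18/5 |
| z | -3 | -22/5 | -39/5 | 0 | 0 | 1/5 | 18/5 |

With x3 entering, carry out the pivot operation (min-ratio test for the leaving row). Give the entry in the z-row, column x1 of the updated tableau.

-72/11

Ratio test on column x3 — row 1: (58/5)/(11/5) = 58/11; row 2: (18/5)/(1/5) = 18. Minimum is 58/11 at row 1 (s1 leaves); pivot element 11/5.
Divide row 1 by 11/5; eliminate column x3 from the other rows.
z-row update in column x1: -3 − (-39/5)·(-5/11) = -72/11.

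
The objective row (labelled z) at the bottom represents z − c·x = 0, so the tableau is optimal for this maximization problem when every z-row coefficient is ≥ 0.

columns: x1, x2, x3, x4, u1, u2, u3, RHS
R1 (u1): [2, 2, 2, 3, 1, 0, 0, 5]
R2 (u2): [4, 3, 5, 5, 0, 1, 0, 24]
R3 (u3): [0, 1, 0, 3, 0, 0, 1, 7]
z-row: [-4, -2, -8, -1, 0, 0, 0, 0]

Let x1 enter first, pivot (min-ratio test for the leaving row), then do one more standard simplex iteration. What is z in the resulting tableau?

Ratio test on column x1 — row 1: 5/2 = 5/2; row 2: 24/4 = 6; row 3: entry 0 ≤ 0. Minimum is 5/2 at row 1 (u1 leaves); pivot element 2.
Pivot on row 1; the z-row RHS becomes 0 − (-4)·(5/2) = 10.
Next entering variable (most negative z-row entry -4): x3.
Ratio test on column x3 — row 1: (5/2)/1 = 5/2; row 2: 14/1 = 14; row 3: entry 0 ≤ 0. Minimum is 5/2 at row 1 (x1 leaves); pivot element 1.
After the second pivot the z-row RHS is 10 − (-4)·(5/2) = 20.

20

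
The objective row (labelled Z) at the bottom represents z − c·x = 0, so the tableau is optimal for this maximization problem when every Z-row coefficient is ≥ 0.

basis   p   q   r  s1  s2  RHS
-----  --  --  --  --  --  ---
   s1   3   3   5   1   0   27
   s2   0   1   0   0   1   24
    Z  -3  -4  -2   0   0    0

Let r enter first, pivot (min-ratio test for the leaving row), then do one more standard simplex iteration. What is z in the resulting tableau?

Ratio test on column r — row 1: 27/5 = 27/5; row 2: entry 0 ≤ 0. Minimum is 27/5 at row 1 (s1 leaves); pivot element 5.
Pivot on row 1; the Z-row RHS becomes 0 − (-2)·(27/5) = 54/5.
Next entering variable (most negative Z-row entry -14/5): q.
Ratio test on column q — row 1: (27/5)/(3/5) = 9; row 2: 24/1 = 24. Minimum is 9 at row 1 (r leaves); pivot element 3/5.
After the second pivot the Z-row RHS is 54/5 − (-14/5)·9 = 36.

36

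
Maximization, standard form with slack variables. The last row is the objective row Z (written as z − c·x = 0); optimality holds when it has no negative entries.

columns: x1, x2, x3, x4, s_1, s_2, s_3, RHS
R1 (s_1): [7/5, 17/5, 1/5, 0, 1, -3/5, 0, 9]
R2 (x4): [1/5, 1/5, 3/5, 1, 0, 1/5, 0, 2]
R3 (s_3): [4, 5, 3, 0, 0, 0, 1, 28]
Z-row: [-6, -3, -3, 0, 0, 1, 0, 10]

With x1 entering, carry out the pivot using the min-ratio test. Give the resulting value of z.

340/7

Ratio test on column x1 — row 1: 9/(7/5) = 45/7; row 2: 2/(1/5) = 10; row 3: 28/4 = 7. Minimum is 45/7 at row 1 (s_1 leaves); pivot element 7/5.
Pivot on row 1; the Z-row RHS becomes 10 − (-6)·(45/7) = 340/7.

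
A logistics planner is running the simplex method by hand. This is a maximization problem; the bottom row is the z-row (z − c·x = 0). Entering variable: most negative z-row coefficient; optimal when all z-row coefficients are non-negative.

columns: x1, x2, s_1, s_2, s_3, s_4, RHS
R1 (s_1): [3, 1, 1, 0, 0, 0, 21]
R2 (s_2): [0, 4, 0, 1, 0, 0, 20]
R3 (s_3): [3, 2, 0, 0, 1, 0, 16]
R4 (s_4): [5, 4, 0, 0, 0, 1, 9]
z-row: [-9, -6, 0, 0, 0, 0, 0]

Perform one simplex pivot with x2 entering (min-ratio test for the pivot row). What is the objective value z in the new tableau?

Ratio test on column x2 — row 1: 21/1 = 21; row 2: 20/4 = 5; row 3: 16/2 = 8; row 4: 9/4 = 9/4. Minimum is 9/4 at row 4 (s_4 leaves); pivot element 4.
Pivot on row 4; the z-row RHS becomes 0 − (-6)·(9/4) = 27/2.

27/2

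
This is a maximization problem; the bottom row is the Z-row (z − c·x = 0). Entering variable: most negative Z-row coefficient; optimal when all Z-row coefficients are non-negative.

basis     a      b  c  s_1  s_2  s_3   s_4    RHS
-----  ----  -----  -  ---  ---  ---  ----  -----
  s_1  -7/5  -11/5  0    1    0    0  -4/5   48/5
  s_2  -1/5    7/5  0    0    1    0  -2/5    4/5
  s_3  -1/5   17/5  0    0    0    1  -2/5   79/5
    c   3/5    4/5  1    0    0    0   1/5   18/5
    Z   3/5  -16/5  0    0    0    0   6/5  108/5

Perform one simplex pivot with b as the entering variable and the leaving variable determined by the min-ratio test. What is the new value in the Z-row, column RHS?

164/7

Ratio test on column b — row 1: entry -11/5 ≤ 0; row 2: (4/5)/(7/5) = 4/7; row 3: (79/5)/(17/5) = 79/17; row 4: (18/5)/(4/5) = 9/2. Minimum is 4/7 at row 2 (s_2 leaves); pivot element 7/5.
Divide row 2 by 7/5; eliminate column b from the other rows.
Z-row update in column RHS: 108/5 − (-16/5)·(4/7) = 164/7.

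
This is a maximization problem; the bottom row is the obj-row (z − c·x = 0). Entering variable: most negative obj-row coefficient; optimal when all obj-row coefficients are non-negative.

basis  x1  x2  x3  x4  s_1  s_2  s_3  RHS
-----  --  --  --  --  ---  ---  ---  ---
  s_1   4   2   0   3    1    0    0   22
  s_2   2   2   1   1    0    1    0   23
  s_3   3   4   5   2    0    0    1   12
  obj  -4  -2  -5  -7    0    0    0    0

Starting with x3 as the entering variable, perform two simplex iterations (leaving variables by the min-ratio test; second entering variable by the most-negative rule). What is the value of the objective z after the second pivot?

Ratio test on column x3 — row 1: entry 0 ≤ 0; row 2: 23/1 = 23; row 3: 12/5 = 12/5. Minimum is 12/5 at row 3 (s_3 leaves); pivot element 5.
Pivot on row 3; the obj-row RHS becomes 0 − (-5)·(12/5) = 12.
Next entering variable (most negative obj-row entry -5): x4.
Ratio test on column x4 — row 1: 22/3 = 22/3; row 2: (103/5)/(3/5) = 103/3; row 3: (12/5)/(2/5) = 6. Minimum is 6 at row 3 (x3 leaves); pivot element 2/5.
After the second pivot the obj-row RHS is 12 − (-5)·6 = 42.

42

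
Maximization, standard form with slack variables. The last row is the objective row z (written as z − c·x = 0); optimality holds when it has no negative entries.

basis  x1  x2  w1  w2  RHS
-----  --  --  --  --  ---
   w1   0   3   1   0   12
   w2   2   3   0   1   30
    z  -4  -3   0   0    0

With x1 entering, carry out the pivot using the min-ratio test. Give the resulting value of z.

Ratio test on column x1 — row 1: entry 0 ≤ 0; row 2: 30/2 = 15. Minimum is 15 at row 2 (w2 leaves); pivot element 2.
Pivot on row 2; the z-row RHS becomes 0 − (-4)·15 = 60.

60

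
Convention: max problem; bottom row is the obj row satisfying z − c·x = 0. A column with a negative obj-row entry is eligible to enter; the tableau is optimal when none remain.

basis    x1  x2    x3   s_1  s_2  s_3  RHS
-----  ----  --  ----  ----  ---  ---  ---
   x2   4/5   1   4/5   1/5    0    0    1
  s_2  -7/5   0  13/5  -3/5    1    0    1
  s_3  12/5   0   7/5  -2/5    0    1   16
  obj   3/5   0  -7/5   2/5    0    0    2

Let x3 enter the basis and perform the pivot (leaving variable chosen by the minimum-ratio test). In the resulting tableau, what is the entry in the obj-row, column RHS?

33/13

Ratio test on column x3 — row 1: 1/(4/5) = 5/4; row 2: 1/(13/5) = 5/13; row 3: 16/(7/5) = 80/7. Minimum is 5/13 at row 2 (s_2 leaves); pivot element 13/5.
Divide row 2 by 13/5; eliminate column x3 from the other rows.
obj-row update in column RHS: 2 − (-7/5)·(5/13) = 33/13.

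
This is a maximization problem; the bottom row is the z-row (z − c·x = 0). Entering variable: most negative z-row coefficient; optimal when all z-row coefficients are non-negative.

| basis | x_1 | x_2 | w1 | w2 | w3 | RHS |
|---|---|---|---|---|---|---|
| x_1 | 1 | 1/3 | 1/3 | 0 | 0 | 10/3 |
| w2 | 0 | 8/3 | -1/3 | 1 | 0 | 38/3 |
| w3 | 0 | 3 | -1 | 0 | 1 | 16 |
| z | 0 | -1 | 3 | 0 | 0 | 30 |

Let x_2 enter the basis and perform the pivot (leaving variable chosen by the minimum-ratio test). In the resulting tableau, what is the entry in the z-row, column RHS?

Ratio test on column x_2 — row 1: (10/3)/(1/3) = 10; row 2: (38/3)/(8/3) = 19/4; row 3: 16/3 = 16/3. Minimum is 19/4 at row 2 (w2 leaves); pivot element 8/3.
Divide row 2 by 8/3; eliminate column x_2 from the other rows.
z-row update in column RHS: 30 − (-1)·(19/4) = 139/4.

139/4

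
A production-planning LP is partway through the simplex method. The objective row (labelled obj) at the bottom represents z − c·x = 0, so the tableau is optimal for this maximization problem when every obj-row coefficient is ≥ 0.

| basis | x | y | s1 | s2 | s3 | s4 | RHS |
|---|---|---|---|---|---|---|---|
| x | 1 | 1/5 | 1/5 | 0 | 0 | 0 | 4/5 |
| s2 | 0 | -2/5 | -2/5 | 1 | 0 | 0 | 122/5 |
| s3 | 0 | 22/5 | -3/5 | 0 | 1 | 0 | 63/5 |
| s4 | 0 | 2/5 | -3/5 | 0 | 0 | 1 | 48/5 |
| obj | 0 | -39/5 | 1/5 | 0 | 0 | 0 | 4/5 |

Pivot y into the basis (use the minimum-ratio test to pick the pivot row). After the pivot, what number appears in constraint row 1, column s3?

-1/22

Ratio test on column y — row 1: (4/5)/(1/5) = 4; row 2: entry -2/5 ≤ 0; row 3: (63/5)/(22/5) = 63/22; row 4: (48/5)/(2/5) = 24. Minimum is 63/22 at row 3 (s3 leaves); pivot element 22/5.
Divide row 3 by 22/5; eliminate column y from the other rows.
Row 1 update in column s3: 0 − (1/5)·(5/22) = -1/22.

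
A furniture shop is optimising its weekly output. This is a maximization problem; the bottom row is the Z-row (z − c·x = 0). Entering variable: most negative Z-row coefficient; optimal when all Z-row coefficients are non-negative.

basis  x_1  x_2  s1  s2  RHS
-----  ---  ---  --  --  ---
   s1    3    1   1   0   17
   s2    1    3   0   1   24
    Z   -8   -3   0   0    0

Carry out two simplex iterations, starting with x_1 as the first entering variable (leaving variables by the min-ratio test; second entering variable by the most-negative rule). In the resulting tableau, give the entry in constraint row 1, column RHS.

27/8

Ratio test on column x_1 — row 1: 17/3 = 17/3; row 2: 24/1 = 24. Minimum is 17/3 at row 1 (s1 leaves); pivot element 3.
Divide row 1 by 3; eliminate column x_1 from the other rows.
Second iteration: most negative Z-row entry is -1/3 in column x_2, so x_2 enters.
Ratio test on column x_2 — row 1: (17/3)/(1/3) = 17; row 2: (55/3)/(8/3) = 55/8. Minimum is 55/8 at row 2 (s2 leaves); pivot element 8/3.
Divide row 2 by 8/3; eliminate column x_2 from the other rows.
After both pivots, the entry at constraint row 1, column RHS is 27/8.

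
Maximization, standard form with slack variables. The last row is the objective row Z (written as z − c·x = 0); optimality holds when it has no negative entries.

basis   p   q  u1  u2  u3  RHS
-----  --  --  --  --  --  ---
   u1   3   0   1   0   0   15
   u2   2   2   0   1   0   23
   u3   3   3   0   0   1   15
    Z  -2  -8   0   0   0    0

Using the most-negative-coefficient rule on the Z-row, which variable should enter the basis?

q

Negative Z-row entries: p: -2, q: -8.
The most negative is -8 in column q, so q enters.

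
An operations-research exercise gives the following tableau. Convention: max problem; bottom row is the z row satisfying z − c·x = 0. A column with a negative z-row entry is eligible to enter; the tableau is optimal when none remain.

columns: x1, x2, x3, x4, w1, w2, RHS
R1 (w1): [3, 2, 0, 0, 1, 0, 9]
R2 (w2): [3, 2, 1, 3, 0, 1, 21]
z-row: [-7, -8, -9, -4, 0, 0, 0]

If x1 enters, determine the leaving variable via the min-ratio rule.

Column x1 entries and ratios — w1: 9/3 = 3; w2: 21/3 = 7.
Smallest ratio is 3 in the row of w1, so w1 leaves.

w1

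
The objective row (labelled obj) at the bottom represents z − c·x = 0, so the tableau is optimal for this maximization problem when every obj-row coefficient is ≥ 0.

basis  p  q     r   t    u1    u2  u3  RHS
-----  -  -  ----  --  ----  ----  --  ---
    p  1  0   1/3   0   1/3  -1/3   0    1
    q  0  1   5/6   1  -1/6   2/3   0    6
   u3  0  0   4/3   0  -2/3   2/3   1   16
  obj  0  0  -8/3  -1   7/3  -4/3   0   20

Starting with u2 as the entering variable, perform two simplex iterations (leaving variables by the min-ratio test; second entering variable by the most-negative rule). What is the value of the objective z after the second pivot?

Ratio test on column u2 — row 1: entry -1/3 ≤ 0; row 2: 6/(2/3) = 9; row 3: 16/(2/3) = 24. Minimum is 9 at row 2 (q leaves); pivot element 2/3.
Pivot on row 2; the obj-row RHS becomes 20 − (-4/3)·9 = 32.
Next entering variable (most negative obj-row entry -1): r.
Ratio test on column r — row 1: 4/(3/4) = 16/3; row 2: 9/(5/4) = 36/5; row 3: 10/(1/2) = 20. Minimum is 16/3 at row 1 (p leaves); pivot element 3/4.
After the second pivot the obj-row RHS is 32 − (-1)·(16/3) = 112/3.

112/3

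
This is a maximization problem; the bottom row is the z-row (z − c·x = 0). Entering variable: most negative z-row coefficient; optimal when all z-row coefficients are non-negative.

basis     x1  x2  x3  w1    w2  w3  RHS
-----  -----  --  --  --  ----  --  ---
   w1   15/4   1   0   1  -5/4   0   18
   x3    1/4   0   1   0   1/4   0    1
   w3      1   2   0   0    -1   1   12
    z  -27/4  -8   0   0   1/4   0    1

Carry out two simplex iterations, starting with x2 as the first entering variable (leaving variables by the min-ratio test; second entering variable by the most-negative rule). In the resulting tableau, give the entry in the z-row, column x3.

15

Ratio test on column x2 — row 1: 18/1 = 18; row 2: entry 0 ≤ 0; row 3: 12/2 = 6. Minimum is 6 at row 3 (w3 leaves); pivot element 2.
Divide row 3 by 2; eliminate column x2 from the other rows.
Second iteration: most negative z-row entry is -15/4 in column w2, so w2 enters.
Ratio test on column w2 — row 1: entry -3/4 ≤ 0; row 2: 1/(1/4) = 4; row 3: entry -1/2 ≤ 0. Minimum is 4 at row 2 (x3 leaves); pivot element 1/4.
Divide row 2 by 1/4; eliminate column w2 from the other rows.
After both pivots, the entry at the z-row, column x3 is 15.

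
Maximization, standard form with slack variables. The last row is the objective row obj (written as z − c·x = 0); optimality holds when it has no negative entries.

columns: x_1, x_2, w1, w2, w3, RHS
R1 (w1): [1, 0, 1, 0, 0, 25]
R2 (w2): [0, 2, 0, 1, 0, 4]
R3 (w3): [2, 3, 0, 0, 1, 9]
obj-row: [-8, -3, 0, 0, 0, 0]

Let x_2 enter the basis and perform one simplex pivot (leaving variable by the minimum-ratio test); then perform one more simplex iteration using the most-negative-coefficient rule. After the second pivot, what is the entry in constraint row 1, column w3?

Ratio test on column x_2 — row 1: entry 0 ≤ 0; row 2: 4/2 = 2; row 3: 9/3 = 3. Minimum is 2 at row 2 (w2 leaves); pivot element 2.
Divide row 2 by 2; eliminate column x_2 from the other rows.
Second iteration: most negative obj-row entry is -8 in column x_1, so x_1 enters.
Ratio test on column x_1 — row 1: 25/1 = 25; row 2: entry 0 ≤ 0; row 3: 3/2 = 3/2. Minimum is 3/2 at row 3 (w3 leaves); pivot element 2.
Divide row 3 by 2; eliminate column x_1 from the other rows.
After both pivots, the entry at constraint row 1, column w3 is -1/2.

-1/2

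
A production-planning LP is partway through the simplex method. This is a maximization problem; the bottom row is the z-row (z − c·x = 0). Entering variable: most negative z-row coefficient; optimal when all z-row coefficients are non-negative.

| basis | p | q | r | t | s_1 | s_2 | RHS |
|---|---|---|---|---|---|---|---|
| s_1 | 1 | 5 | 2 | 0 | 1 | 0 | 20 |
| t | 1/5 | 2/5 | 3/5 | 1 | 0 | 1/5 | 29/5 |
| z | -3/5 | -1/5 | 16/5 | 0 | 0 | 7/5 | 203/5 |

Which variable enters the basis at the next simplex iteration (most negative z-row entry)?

p

Negative z-row entries: p: -3/5, q: -1/5.
The most negative is -3/5 in column p, so p enters.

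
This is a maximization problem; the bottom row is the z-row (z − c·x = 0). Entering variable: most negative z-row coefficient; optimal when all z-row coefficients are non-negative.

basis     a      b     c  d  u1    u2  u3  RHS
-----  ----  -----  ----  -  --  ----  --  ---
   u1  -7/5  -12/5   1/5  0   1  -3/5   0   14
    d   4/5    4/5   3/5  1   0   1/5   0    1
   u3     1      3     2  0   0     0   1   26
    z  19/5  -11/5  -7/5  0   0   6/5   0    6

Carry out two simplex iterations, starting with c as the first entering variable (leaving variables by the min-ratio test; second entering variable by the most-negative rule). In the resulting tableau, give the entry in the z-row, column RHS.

Ratio test on column c — row 1: 14/(1/5) = 70; row 2: 1/(3/5) = 5/3; row 3: 26/2 = 13. Minimum is 5/3 at row 2 (d leaves); pivot element 3/5.
Divide row 2 by 3/5; eliminate column c from the other rows.
Second iteration: most negative z-row entry is -1/3 in column b, so b enters.
Ratio test on column b — row 1: entry -8/3 ≤ 0; row 2: (5/3)/(4/3) = 5/4; row 3: (68/3)/(1/3) = 68. Minimum is 5/4 at row 2 (c leaves); pivot element 4/3.
Divide row 2 by 4/3; eliminate column b from the other rows.
After both pivots, the entry at the z-row, column RHS is 35/4.

35/4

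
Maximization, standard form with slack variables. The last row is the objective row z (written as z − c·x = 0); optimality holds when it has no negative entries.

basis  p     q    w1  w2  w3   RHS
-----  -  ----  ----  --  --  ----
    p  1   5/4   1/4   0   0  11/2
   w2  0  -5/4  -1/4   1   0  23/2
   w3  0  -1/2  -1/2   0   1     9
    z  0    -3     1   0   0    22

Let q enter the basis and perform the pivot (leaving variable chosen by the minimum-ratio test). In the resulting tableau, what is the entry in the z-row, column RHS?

Ratio test on column q — row 1: (11/2)/(5/4) = 22/5; row 2: entry -5/4 ≤ 0; row 3: entry -1/2 ≤ 0. Minimum is 22/5 at row 1 (p leaves); pivot element 5/4.
Divide row 1 by 5/4; eliminate column q from the other rows.
z-row update in column RHS: 22 − (-3)·(22/5) = 176/5.

176/5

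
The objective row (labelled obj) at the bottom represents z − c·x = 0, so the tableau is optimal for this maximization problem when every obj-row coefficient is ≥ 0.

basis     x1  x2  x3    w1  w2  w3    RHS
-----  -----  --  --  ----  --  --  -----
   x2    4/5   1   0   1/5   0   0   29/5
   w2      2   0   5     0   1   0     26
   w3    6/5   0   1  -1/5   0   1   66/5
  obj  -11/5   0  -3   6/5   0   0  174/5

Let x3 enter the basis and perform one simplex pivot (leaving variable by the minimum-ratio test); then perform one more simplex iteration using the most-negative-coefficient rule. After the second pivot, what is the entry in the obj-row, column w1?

29/20

Ratio test on column x3 — row 1: entry 0 ≤ 0; row 2: 26/5 = 26/5; row 3: (66/5)/1 = 66/5. Minimum is 26/5 at row 2 (w2 leaves); pivot element 5.
Divide row 2 by 5; eliminate column x3 from the other rows.
Second iteration: most negative obj-row entry is -1 in column x1, so x1 enters.
Ratio test on column x1 — row 1: (29/5)/(4/5) = 29/4; row 2: (26/5)/(2/5) = 13; row 3: 8/(4/5) = 10. Minimum is 29/4 at row 1 (x2 leaves); pivot element 4/5.
Divide row 1 by 4/5; eliminate column x1 from the other rows.
After both pivots, the entry at the obj-row, column w1 is 29/20.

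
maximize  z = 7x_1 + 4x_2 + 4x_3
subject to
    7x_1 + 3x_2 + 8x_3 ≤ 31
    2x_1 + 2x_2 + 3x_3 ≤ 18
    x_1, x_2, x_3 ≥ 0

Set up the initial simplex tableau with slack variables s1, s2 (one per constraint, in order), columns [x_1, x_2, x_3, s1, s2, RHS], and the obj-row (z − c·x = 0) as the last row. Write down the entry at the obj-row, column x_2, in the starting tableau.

The obj-row carries the negated objective coefficients: the x_2 entry is -4.

-4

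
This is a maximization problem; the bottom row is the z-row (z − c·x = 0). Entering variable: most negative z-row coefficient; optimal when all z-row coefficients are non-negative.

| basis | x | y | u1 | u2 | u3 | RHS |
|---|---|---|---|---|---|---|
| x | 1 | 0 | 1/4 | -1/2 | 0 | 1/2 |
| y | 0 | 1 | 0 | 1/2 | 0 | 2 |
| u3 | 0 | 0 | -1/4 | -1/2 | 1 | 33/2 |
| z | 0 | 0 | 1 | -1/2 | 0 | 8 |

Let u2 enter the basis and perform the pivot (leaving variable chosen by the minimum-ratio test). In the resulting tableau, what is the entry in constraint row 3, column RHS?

Ratio test on column u2 — row 1: entry -1/2 ≤ 0; row 2: 2/(1/2) = 4; row 3: entry -1/2 ≤ 0. Minimum is 4 at row 2 (y leaves); pivot element 1/2.
Divide row 2 by 1/2; eliminate column u2 from the other rows.
Row 3 update in column RHS: 33/2 − (-1/2)·4 = 37/2.

37/2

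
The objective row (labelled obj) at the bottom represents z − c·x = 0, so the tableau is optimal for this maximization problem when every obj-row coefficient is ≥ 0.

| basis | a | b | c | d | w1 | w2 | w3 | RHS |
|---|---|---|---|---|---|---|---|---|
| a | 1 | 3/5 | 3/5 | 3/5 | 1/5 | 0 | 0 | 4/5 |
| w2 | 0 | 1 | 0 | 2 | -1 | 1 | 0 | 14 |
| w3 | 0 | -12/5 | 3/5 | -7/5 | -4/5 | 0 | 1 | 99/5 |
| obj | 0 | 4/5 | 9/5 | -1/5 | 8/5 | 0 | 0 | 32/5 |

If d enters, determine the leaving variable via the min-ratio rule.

a

Column d entries and ratios — a: (4/5)/(3/5) = 4/3; w2: 14/2 = 7; w3: -7/5 ≤ 0, skip.
Smallest ratio is 4/3 in the row of a, so a leaves.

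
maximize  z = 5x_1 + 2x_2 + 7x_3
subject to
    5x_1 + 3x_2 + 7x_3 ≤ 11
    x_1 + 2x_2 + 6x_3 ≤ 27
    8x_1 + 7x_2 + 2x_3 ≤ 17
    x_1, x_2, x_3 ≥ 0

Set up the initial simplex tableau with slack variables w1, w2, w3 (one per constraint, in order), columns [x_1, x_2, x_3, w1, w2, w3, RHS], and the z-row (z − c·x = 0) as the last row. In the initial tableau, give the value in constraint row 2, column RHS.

The RHS of constraint 2 is b_2 = 27.

27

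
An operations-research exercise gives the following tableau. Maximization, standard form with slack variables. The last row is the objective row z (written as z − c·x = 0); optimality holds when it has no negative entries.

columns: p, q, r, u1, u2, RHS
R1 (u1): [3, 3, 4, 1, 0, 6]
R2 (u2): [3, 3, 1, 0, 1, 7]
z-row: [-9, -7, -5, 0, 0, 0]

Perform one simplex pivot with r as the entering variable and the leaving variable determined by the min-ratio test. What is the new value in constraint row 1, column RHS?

3/2

Ratio test on column r — row 1: 6/4 = 3/2; row 2: 7/1 = 7. Minimum is 3/2 at row 1 (u1 leaves); pivot element 4.
Divide row 1 by 4; eliminate column r from the other rows.
In the new row 1, the RHS entry is the old entry divided by the pivot: 6/4 = 3/2.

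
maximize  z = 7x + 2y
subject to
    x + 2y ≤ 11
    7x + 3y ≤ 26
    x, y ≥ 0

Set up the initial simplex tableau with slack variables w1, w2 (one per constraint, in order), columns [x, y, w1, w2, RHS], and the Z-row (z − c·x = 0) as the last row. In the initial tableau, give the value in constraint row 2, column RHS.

The RHS of constraint 2 is b_2 = 26.

26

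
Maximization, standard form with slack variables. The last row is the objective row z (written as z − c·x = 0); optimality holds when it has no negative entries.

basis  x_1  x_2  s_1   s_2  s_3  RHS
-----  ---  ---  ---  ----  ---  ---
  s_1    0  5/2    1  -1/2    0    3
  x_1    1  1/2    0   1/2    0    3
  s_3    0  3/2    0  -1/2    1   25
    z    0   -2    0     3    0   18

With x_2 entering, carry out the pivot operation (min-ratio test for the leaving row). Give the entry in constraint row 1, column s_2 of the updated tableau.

-1/5

Ratio test on column x_2 — row 1: 3/(5/2) = 6/5; row 2: 3/(1/2) = 6; row 3: 25/(3/2) = 50/3. Minimum is 6/5 at row 1 (s_1 leaves); pivot element 5/2.
Divide row 1 by 5/2; eliminate column x_2 from the other rows.
In the new row 1, the s_2 entry is the old entry divided by the pivot: (-1/2)/(5/2) = -1/5.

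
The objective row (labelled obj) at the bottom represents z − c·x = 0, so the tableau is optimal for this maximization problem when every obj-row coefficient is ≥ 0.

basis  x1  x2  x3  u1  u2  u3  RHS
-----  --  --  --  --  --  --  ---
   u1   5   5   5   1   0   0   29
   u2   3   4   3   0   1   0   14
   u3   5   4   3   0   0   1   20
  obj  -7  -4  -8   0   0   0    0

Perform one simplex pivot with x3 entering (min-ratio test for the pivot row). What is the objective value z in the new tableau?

Ratio test on column x3 — row 1: 29/5 = 29/5; row 2: 14/3 = 14/3; row 3: 20/3 = 20/3. Minimum is 14/3 at row 2 (u2 leaves); pivot element 3.
Pivot on row 2; the obj-row RHS becomes 0 − (-8)·(14/3) = 112/3.

112/3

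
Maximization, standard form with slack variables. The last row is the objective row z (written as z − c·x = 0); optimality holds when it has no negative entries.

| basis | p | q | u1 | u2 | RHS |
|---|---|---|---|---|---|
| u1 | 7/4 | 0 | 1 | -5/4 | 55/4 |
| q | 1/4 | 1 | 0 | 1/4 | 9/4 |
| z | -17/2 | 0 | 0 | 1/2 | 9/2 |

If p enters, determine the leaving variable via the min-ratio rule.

u1

Column p entries and ratios — u1: (55/4)/(7/4) = 55/7; q: (9/4)/(1/4) = 9.
Smallest ratio is 55/7 in the row of u1, so u1 leaves.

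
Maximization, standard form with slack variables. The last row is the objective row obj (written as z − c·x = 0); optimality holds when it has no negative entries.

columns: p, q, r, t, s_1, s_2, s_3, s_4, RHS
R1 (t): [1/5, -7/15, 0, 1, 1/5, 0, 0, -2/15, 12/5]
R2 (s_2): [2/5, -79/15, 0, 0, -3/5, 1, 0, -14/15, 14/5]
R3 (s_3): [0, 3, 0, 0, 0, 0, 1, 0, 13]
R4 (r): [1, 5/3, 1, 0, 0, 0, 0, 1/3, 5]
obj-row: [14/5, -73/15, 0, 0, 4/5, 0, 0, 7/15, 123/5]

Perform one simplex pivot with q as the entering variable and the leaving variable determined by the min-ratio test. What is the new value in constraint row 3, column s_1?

Ratio test on column q — row 1: entry -7/15 ≤ 0; row 2: entry -79/15 ≤ 0; row 3: 13/3 = 13/3; row 4: 5/(5/3) = 3. Minimum is 3 at row 4 (r leaves); pivot element 5/3.
Divide row 4 by 5/3; eliminate column q from the other rows.
Row 3 update in column s_1: 0 − 3·0 = 0.

0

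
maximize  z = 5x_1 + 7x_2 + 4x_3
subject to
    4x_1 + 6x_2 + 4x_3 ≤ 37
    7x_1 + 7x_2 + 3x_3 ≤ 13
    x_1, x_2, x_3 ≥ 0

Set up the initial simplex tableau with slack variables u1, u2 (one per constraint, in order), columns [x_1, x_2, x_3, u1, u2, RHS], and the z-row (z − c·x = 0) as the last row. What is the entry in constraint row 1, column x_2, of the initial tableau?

6

Constraint 1 has coefficient 6 on x_2.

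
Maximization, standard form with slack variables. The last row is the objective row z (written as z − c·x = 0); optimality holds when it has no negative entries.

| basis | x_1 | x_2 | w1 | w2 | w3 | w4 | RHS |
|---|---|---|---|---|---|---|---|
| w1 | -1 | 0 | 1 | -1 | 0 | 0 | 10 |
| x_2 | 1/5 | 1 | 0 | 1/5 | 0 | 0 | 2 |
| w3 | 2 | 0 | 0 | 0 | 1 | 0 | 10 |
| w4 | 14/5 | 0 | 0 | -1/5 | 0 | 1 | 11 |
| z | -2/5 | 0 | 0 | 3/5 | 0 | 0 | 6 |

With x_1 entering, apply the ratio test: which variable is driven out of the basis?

Column x_1 entries and ratios — w1: -1 ≤ 0, skip; x_2: 2/(1/5) = 10; w3: 10/2 = 5; w4: 11/(14/5) = 55/14.
Smallest ratio is 55/14 in the row of w4, so w4 leaves.

w4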